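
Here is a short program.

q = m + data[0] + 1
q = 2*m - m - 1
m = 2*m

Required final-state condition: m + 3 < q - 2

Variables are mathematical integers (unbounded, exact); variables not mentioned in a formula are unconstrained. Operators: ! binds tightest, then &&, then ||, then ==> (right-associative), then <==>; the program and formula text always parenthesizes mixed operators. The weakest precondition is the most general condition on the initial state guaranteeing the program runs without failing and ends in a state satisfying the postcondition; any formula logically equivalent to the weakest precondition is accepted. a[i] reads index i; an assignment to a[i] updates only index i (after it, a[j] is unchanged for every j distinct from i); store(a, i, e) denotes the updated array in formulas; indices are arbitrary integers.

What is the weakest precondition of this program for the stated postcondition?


Working backward. After the program, the postcondition m + 3 < q - 2 must hold; in canonical form it is m < q - 5.
Before m := 2*m: 2*m < q - 5
Before q := 2*m - m - 1: m < -6
Before q := m + data[0] + 1: m < -6
Answer: WP = m < -6


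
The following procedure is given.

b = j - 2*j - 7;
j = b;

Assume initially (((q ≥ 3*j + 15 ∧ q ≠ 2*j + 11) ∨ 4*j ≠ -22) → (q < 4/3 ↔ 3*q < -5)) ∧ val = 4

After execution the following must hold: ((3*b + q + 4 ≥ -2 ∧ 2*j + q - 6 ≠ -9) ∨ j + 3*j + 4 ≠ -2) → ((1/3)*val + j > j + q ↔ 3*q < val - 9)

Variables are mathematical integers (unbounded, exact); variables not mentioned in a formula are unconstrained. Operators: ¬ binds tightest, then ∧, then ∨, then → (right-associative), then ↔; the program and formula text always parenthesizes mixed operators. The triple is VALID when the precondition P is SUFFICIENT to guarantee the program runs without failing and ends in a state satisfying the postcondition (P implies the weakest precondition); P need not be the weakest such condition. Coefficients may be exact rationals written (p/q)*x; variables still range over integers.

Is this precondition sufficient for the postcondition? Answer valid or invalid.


Working backward. After the program, the postcondition ((3*b + q + 4 ≥ -2 ∧ 2*j + q - 6 ≠ -9) ∨ j + 3*j + 4 ≠ -2) → ((1/3)*val + j > j + q ↔ 3*q < val - 9) must hold; in canonical form it is ((3*b + q ≥ -6 ∧ 2*j + q ≠ -3) ∨ 4*j ≠ -6) → ((1/3)*val > q ↔ 3*q < val - 9).
Before j := b: ((3*b + q ≥ -6 ∧ 2*b + q ≠ -3) ∨ 4*b ≠ -6) → ((1/3)*val > q ↔ 3*q < val - 9)
Before b := j - 2*j - 7: ((q ≥ 3*j + 15 ∧ q ≠ 2*j + 11) ∨ 4*j ≠ -22) → ((1/3)*val > q ↔ 3*q < val - 9)
The weakest precondition is ((q ≥ 3*j + 15 ∧ q ≠ 2*j + 11) ∨ 4*j ≠ -22) → ((1/3)*val > q ↔ 3*q < val - 9).
Check whether (((q ≥ 3*j + 15 ∧ q ≠ 2*j + 11) ∨ 4*j ≠ -22) → (q < 4/3 ↔ 3*q < -5)) ∧ val = 4 implies it.
Every state satisfying the precondition satisfies the weakest precondition: the implication holds.
Answer: valid


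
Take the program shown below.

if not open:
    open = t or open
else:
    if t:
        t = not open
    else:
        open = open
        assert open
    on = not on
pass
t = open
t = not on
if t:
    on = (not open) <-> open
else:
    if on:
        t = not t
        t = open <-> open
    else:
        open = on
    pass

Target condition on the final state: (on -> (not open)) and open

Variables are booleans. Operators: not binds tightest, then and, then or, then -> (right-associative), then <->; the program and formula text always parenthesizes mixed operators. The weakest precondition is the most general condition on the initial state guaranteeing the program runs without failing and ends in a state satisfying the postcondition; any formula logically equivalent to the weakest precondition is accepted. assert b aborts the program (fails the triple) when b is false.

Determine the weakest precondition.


Working backward. After the program, (on -> (not open)) and open must hold.
Then branch requires (((not open) <-> open) -> (not open)) and open; else branch requires (on -> ((on -> (not open)) and open)) and ((not on) -> ((on -> (not on)) and on)).
Before the if: (t -> ((((not open) <-> open) -> (not open)) and open)) and ((not t) -> ((on -> ((on -> (not open)) and open)) and ((not on) -> ((on -> (not on)) and on))))
Before t := not on: ((not on) -> ((((not open) <-> open) -> (not open)) and open)) and (on -> ((on -> ((on -> (not open)) and open)) and ((not on) -> ((on -> (not on)) and on))))
Before t := open: ((not on) -> ((((not open) <-> open) -> (not open)) and open)) and (on -> ((on -> ((on -> (not open)) and open)) and ((not on) -> ((on -> (not on)) and on))))
Before skip: ((not on) -> ((((not open) <-> open) -> (not open)) and open)) and (on -> ((on -> ((on -> (not open)) and open)) and ((not on) -> ((on -> (not on)) and on))))
Then branch requires ((not on) -> ((((not (t or open)) <-> (t or open)) -> (not (t or open))) and (t or open))) and (on -> ((on -> ((on -> (not (t or open))) and (t or open))) and ((not on) -> ((on -> (not on)) and on)))); else branch requires (t -> ((on -> ((((not open) <-> open) -> (not open)) and open)) and ((not on) -> (((not on) -> (((not on) -> (not open)) and open)) and (on -> (((not on) -> on) and (not on))))))) and ((not t) -> (open and (on -> ((((not open) <-> open) -> (not open)) and open)) and ((not on) -> (((not on) -> (((not on) -> (not open)) and open)) and (on -> (((not on) -> on) and (not on))))))).
Before the if: ((not open) -> (((not on) -> ((((not (t or open)) <-> (t or open)) -> (not (t or open))) and (t or open))) and (on -> ((on -> ((on -> (not (t or open))) and (t or open))) and ((not on) -> ((on -> (not on)) and on)))))) and (open -> ((t -> ((on -> ((((not open) <-> open) -> (not open)) and open)) and ((not on) -> (((not on) -> (((not on) -> (not open)) and open)) and (on -> (((not on) -> on) and (not on))))))) and ((not t) -> (open and (on -> ((((not open) <-> open) -> (not open)) and open)) and ((not on) -> (((not on) -> (((not on) -> (not open)) and open)) and (on -> (((not on) -> on) and (not on)))))))))
Answer: WP = ((not open) -> (((not on) -> ((((not (t or open)) <-> (t or open)) -> (not (t or open))) and (t or open))) and (on -> ((on -> ((on -> (not (t or open))) and (t or open))) and ((not on) -> ((on -> (not on)) and on)))))) and (open -> ((t -> ((on -> ((((not open) <-> open) -> (not open)) and open)) and ((not on) -> (((not on) -> (((not on) -> (not open)) and open)) and (on -> (((not on) -> on) and (not on))))))) and ((not t) -> (open and (on -> ((((not open) <-> open) -> (not open)) and open)) and ((not on) -> (((not on) -> (((not on) -> (not open)) and open)) and (on -> (((not on) -> on) and (not on)))))))))


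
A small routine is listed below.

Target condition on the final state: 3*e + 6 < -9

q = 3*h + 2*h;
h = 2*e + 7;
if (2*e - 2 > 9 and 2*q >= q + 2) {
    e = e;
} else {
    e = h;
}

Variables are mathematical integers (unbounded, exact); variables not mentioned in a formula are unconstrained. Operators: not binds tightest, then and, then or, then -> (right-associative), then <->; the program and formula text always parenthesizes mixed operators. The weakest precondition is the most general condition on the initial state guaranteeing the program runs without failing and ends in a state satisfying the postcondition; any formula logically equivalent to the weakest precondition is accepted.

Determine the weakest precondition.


Working backward. After the program, the postcondition 3*e + 6 < -9 must hold; in canonical form it is 3*e < -15.
Then branch requires 3*e < -15; else branch requires 3*h < -15.
Before the if: ((2*e > 11 and q >= 2) -> 3*e < -15) and ((not (2*e > 11 and q >= 2)) -> 3*h < -15)
Before h := 2*e + 7: ((2*e > 11 and q >= 2) -> 3*e < -15) and ((not (2*e > 11 and q >= 2)) -> 6*e < -36)
Before q := 3*h + 2*h: ((2*e > 11 and 5*h >= 2) -> 3*e < -15) and ((not (2*e > 11 and 5*h >= 2)) -> 6*e < -36)
Answer: WP = ((2*e > 11 and 5*h >= 2) -> 3*e < -15) and ((not (2*e > 11 and 5*h >= 2)) -> 6*e < -36)


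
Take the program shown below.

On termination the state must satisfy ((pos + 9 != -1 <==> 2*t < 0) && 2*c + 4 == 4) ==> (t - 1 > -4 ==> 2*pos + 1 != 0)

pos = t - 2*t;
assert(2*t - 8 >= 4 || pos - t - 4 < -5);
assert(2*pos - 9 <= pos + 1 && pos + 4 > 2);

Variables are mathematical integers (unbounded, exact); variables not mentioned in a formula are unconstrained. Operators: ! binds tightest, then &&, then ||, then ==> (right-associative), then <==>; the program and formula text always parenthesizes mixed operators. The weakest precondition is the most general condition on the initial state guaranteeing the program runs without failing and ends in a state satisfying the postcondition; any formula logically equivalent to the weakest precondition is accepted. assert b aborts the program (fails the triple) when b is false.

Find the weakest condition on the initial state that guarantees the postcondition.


Working backward. After the program, the postcondition ((pos + 9 != -1 <==> 2*t < 0) && 2*c + 4 == 4) ==> (t - 1 > -4 ==> 2*pos + 1 != 0) must hold; in canonical form it is ((pos != -10 <==> 2*t < 0) && 2*c == 0) ==> (t > -3 ==> 2*pos != -1).
Before assert 2*pos - 9 <= pos + 1 && pos + 4 > 2: pos <= 10 && pos > -2 && (((pos != -10 <==> 2*t < 0) && 2*c == 0) ==> (t > -3 ==> 2*pos != -1))
Before assert 2*t - 8 >= 4 || pos - t - 4 < -5: (2*t >= 12 || pos < t - 1) && pos <= 10 && pos > -2 && (((pos != -10 <==> 2*t < 0) && 2*c == 0) ==> (t > -3 ==> 2*pos != -1))
Before pos := t - 2*t: (2*t >= 12 || 2*t > 1) && t >= -10 && t < 2 && (((t != 10 <==> 2*t < 0) && 2*c == 0) ==> (t > -3 ==> 2*t != 1))
Answer: WP = (2*t >= 12 || 2*t > 1) && t >= -10 && t < 2 && (((t != 10 <==> 2*t < 0) && 2*c == 0) ==> (t > -3 ==> 2*t != 1))


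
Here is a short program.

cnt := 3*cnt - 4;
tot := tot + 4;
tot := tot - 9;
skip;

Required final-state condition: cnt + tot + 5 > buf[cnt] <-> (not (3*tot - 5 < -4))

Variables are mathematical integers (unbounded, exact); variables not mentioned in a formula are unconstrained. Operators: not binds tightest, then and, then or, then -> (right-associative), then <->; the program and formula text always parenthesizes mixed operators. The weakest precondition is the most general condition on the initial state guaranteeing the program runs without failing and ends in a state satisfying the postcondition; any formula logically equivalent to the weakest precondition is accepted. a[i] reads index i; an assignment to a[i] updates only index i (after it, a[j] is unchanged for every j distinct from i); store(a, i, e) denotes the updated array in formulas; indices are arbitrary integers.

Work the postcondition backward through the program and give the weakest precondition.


Working backward. After the program, the postcondition cnt + tot + 5 > buf[cnt] <-> (not (3*tot - 5 < -4)) must hold; in canonical form it is cnt + tot > buf[cnt] - 5 <-> (not (3*tot < 1)).
Before skip: cnt + tot > buf[cnt] - 5 <-> (not (3*tot < 1))
Before tot := tot - 9: cnt + tot > buf[cnt] + 4 <-> (not (3*tot < 28))
Before tot := tot + 4: cnt + tot > buf[cnt] <-> (not (3*tot < 16))
Before cnt := 3*cnt - 4: 3*cnt + tot > buf[3*cnt - 4] + 4 <-> (not (3*tot < 16))
Answer: WP = 3*cnt + tot > buf[3*cnt - 4] + 4 <-> (not (3*tot < 16))


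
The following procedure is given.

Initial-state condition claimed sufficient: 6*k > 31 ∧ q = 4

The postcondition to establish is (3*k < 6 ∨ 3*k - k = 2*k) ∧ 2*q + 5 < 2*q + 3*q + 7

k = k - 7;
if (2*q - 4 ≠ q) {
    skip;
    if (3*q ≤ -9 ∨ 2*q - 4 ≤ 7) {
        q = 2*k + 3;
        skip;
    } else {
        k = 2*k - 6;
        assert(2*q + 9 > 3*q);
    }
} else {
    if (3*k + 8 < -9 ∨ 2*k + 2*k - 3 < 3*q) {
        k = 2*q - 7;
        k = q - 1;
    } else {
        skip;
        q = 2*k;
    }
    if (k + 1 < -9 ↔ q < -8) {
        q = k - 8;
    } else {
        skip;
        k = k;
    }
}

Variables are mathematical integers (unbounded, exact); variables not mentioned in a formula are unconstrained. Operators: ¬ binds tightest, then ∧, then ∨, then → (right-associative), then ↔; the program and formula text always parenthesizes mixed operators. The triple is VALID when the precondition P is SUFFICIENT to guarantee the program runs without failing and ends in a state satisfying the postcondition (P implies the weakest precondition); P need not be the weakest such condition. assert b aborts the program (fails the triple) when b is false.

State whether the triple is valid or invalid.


Working backward. After the program, the postcondition (3*k < 6 ∨ 3*k - k = 2*k) ∧ 2*q + 5 < 2*q + 3*q + 7 must hold; in canonical form it is 3*q > -2.
Then branch requires ((3*q ≤ -9 ∨ 2*q ≤ 11) → 6*k > -11) ∧ ((¬(3*q ≤ -9 ∨ 2*q ≤ 11)) → (q < 9 ∧ 3*q > -2)); else branch requires ((3*k < -17 ∨ 4*k < 3*q + 3) → (((q < -9 ↔ q < -8) → 3*q > 25) ∧ ((¬(q < -9 ↔ q < -8)) → 3*q > -2))) ∧ ((¬(3*k < -17 ∨ 4*k < 3*q + 3)) → (((k < -10 ↔ 2*k < -8) → 3*k > 22) ∧ ((¬(k < -10 ↔ 2*k < -8)) → 6*k > -2))).
Before the if: (q ≠ 4 → (((3*q ≤ -9 ∨ 2*q ≤ 11) → 6*k > -11) ∧ ((¬(3*q ≤ -9 ∨ 2*q ≤ 11)) → (q < 9 ∧ 3*q > -2)))) ∧ ((¬(q ≠ 4)) → (((3*k < -17 ∨ 4*k < 3*q + 3) → (((q < -9 ↔ q < -8) → 3*q > 25) ∧ ((¬(q < -9 ↔ q < -8)) → 3*q > -2))) ∧ ((¬(3*k < -17 ∨ 4*k < 3*q + 3)) → (((k < -10 ↔ 2*k < -8) → 3*k > 22) ∧ ((¬(k < -10 ↔ 2*k < -8)) → 6*k > -2)))))
Before k := k - 7: (q ≠ 4 → (((3*q ≤ -9 ∨ 2*q ≤ 11) → 6*k > 31) ∧ ((¬(3*q ≤ -9 ∨ 2*q ≤ 11)) → (q < 9 ∧ 3*q > -2)))) ∧ ((¬(q ≠ 4)) → (((3*k < 4 ∨ 4*k < 3*q + 31) → (((q < -9 ↔ q < -8) → 3*q > 25) ∧ ((¬(q < -9 ↔ q < -8)) → 3*q > -2))) ∧ ((¬(3*k < 4 ∨ 4*k < 3*q + 31)) → (((k < -3 ↔ 2*k < 6) → 3*k > 43) ∧ ((¬(k < -3 ↔ 2*k < 6)) → 6*k > 40)))))
The weakest precondition is (q ≠ 4 → (((3*q ≤ -9 ∨ 2*q ≤ 11) → 6*k > 31) ∧ ((¬(3*q ≤ -9 ∨ 2*q ≤ 11)) → (q < 9 ∧ 3*q > -2)))) ∧ ((¬(q ≠ 4)) → (((3*k < 4 ∨ 4*k < 3*q + 31) → (((q < -9 ↔ q < -8) → 3*q > 25) ∧ ((¬(q < -9 ↔ q < -8)) → 3*q > -2))) ∧ ((¬(3*k < 4 ∨ 4*k < 3*q + 31)) → (((k < -3 ↔ 2*k < 6) → 3*k > 43) ∧ ((¬(k < -3 ↔ 2*k < 6)) → 6*k > 40))))).
Check whether 6*k > 31 ∧ q = 4 implies it.
Countermodel: at the initial state k = 7, q = 4, the precondition holds but the weakest precondition fails.
Answer: invalid


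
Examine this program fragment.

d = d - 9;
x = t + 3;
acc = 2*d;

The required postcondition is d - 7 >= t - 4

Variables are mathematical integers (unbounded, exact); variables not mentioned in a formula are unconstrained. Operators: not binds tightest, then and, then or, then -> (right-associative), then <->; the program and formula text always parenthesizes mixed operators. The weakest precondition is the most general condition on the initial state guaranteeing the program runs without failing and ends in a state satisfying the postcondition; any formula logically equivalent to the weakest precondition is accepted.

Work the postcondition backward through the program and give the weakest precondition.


Working backward. After the program, the postcondition d - 7 >= t - 4 must hold; in canonical form it is d >= t + 3.
Before acc := 2*d: d >= t + 3
Before x := t + 3: d >= t + 3
Before d := d - 9: d >= t + 12
Answer: WP = d >= t + 12


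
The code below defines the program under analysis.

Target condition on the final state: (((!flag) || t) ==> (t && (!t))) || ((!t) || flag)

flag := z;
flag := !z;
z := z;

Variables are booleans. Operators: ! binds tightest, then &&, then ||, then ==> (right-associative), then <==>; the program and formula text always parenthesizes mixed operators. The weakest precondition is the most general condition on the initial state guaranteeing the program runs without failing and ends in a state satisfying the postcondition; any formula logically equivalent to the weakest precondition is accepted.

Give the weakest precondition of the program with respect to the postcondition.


Working backward. After the program, the postcondition (((!flag) || t) ==> (t && (!t))) || ((!t) || flag) must hold; in canonical form it is (!((!flag) || t)) || (!t) || flag.
Before z := z: (!((!flag) || t)) || (!t) || flag
Before flag := !z: (!(z || t)) || (!t) || (!z)
Before flag := z: (!(z || t)) || (!t) || (!z)
Answer: WP = (!(z || t)) || (!t) || (!z)


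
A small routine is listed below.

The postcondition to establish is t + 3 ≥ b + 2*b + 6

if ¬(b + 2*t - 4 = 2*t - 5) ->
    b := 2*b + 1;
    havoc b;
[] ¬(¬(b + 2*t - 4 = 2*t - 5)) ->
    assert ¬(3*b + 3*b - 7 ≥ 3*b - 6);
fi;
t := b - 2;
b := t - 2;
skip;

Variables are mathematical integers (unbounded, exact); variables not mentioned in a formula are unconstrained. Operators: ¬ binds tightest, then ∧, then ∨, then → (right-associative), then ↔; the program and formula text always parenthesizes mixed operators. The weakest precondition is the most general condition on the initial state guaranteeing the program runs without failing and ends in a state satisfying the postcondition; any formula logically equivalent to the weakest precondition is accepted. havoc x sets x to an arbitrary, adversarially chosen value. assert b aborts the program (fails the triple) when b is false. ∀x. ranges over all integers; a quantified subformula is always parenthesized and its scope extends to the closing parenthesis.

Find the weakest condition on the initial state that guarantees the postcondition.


Working backward. After the program, the postcondition t + 3 ≥ b + 2*b + 6 must hold; in canonical form it is t ≥ 3*b + 3.
Before skip: t ≥ 3*b + 3
Before b := t - 2: 2*t ≤ 3
Before t := b - 2: 2*b ≤ 7
Then branch requires ∀b_1. 2*b_1 ≤ 7; else branch requires (¬(3*b ≥ 1)) ∧ 2*b ≤ 7.
Before the if: ((¬(b = -1)) → (∀b_1. 2*b_1 ≤ 7)) ∧ (b = -1 → ((¬(3*b ≥ 1)) ∧ 2*b ≤ 7))
Answer: WP = ((¬(b = -1)) → (∀b_1. 2*b_1 ≤ 7)) ∧ (b = -1 → ((¬(3*b ≥ 1)) ∧ 2*b ≤ 7))


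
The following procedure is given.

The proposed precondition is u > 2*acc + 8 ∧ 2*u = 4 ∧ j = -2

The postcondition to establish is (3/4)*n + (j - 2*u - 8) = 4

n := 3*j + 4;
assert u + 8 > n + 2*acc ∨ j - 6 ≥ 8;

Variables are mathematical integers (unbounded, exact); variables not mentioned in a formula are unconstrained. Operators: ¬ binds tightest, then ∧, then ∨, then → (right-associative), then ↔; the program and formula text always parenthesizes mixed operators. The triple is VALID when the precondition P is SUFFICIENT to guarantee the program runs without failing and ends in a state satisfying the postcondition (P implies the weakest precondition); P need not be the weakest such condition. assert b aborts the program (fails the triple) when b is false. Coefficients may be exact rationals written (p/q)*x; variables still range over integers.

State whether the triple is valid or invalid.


Working backward. After the program, the postcondition (3/4)*n + (j - 2*u - 8) = 4 must hold; in canonical form it is j + (3/4)*n = 2*u + 12.
Before assert u + 8 > n + 2*acc ∨ j - 6 ≥ 8: (u > 2*acc + n - 8 ∨ j ≥ 14) ∧ j + (3/4)*n = 2*u + 12
Before n := 3*j + 4: (u > 2*acc + 3*j - 4 ∨ j ≥ 14) ∧ (13/4)*j = 2*u + 9
The weakest precondition is (u > 2*acc + 3*j - 4 ∨ j ≥ 14) ∧ (13/4)*j = 2*u + 9.
Check whether u > 2*acc + 8 ∧ 2*u = 4 ∧ j = -2 implies it.
Countermodel: at the initial state acc = -4, j = -2, u = 2, the precondition holds but the weakest precondition fails.
Answer: invalid


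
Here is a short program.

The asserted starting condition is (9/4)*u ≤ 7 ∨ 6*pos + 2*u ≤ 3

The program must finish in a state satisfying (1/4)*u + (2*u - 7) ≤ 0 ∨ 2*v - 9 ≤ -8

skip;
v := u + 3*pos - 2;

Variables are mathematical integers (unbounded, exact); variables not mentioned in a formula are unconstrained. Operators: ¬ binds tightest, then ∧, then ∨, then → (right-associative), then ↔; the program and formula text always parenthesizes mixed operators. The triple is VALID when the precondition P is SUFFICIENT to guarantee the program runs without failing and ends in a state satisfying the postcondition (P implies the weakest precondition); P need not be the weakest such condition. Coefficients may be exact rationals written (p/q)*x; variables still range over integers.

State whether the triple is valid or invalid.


Working backward. After the program, the postcondition (1/4)*u + (2*u - 7) ≤ 0 ∨ 2*v - 9 ≤ -8 must hold; in canonical form it is (9/4)*u ≤ 7 ∨ 2*v ≤ 1.
Before v := u + 3*pos - 2: (9/4)*u ≤ 7 ∨ 6*pos + 2*u ≤ 5
Before skip: (9/4)*u ≤ 7 ∨ 6*pos + 2*u ≤ 5
The weakest precondition is (9/4)*u ≤ 7 ∨ 6*pos + 2*u ≤ 5.
Check whether (9/4)*u ≤ 7 ∨ 6*pos + 2*u ≤ 3 implies it.
Every state satisfying the precondition satisfies the weakest precondition: the implication holds.
Answer: valid


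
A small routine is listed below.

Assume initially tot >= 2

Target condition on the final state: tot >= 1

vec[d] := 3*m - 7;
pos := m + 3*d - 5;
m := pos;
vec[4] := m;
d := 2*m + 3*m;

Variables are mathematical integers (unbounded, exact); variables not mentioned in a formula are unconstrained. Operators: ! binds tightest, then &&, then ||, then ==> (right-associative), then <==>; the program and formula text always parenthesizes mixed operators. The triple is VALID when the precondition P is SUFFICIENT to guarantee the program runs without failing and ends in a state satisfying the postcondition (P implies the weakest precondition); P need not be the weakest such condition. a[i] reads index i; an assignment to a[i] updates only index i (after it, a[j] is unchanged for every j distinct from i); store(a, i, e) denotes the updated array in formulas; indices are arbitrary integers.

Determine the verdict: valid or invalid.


Working backward. After the program, tot >= 1 must hold.
Before d := 2*m + 3*m: tot >= 1
Before vec[4] := m: tot >= 1
Before m := pos: tot >= 1
Before pos := m + 3*d - 5: tot >= 1
Before vec[d] := 3*m - 7: tot >= 1
The weakest precondition is tot >= 1.
Check whether tot >= 2 implies it.
Every state satisfying the precondition satisfies the weakest precondition: the implication holds.
Answer: valid


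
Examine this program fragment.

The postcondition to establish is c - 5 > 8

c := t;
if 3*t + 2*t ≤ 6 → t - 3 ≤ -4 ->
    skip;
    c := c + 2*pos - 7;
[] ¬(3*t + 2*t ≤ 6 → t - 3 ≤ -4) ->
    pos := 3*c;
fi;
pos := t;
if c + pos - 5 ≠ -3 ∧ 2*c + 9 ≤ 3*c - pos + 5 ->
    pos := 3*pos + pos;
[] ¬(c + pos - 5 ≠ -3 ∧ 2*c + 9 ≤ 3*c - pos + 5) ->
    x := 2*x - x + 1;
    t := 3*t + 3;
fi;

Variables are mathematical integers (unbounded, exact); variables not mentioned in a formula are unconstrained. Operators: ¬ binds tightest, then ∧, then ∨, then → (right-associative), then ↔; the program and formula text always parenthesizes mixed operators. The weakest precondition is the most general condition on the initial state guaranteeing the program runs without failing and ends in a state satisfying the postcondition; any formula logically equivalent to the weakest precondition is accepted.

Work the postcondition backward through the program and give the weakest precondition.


Working backward. After the program, the postcondition c - 5 > 8 must hold; in canonical form it is c > 13.
Then branch requires c > 13; else branch requires c > 13.
Before the if: ((c + pos ≠ 2 ∧ pos ≤ c - 4) → c > 13) ∧ ((¬(c + pos ≠ 2 ∧ pos ≤ c - 4)) → c > 13)
Before pos := t: ((c + t ≠ 2 ∧ t ≤ c - 4) → c > 13) ∧ ((¬(c + t ≠ 2 ∧ t ≤ c - 4)) → c > 13)
Then branch requires ((c + 2*pos + t ≠ 9 ∧ t ≤ c + 2*pos - 11) → c + 2*pos > 20) ∧ ((¬(c + 2*pos + t ≠ 9 ∧ t ≤ c + 2*pos - 11)) → c + 2*pos > 20); else branch requires ((c + t ≠ 2 ∧ t ≤ c - 4) → c > 13) ∧ ((¬(c + t ≠ 2 ∧ t ≤ c - 4)) → c > 13).
Before the if: ((5*t ≤ 6 → t ≤ -1) → (((c + 2*pos + t ≠ 9 ∧ t ≤ c + 2*pos - 11) → c + 2*pos > 20) ∧ ((¬(c + 2*pos + t ≠ 9 ∧ t ≤ c + 2*pos - 11)) → c + 2*pos > 20))) ∧ ((¬(5*t ≤ 6 → t ≤ -1)) → (((c + t ≠ 2 ∧ t ≤ c - 4) → c > 13) ∧ ((¬(c + t ≠ 2 ∧ t ≤ c - 4)) → c > 13)))
Before c := t: ((5*t ≤ 6 → t ≤ -1) → (((2*pos + 2*t ≠ 9 ∧ 2*pos ≥ 11) → 2*pos + t > 20) ∧ ((¬(2*pos + 2*t ≠ 9 ∧ 2*pos ≥ 11)) → 2*pos + t > 20))) ∧ ((¬(5*t ≤ 6 → t ≤ -1)) → t > 13)
Answer: WP = ((5*t ≤ 6 → t ≤ -1) → (((2*pos + 2*t ≠ 9 ∧ 2*pos ≥ 11) → 2*pos + t > 20) ∧ ((¬(2*pos + 2*t ≠ 9 ∧ 2*pos ≥ 11)) → 2*pos + t > 20))) ∧ ((¬(5*t ≤ 6 → t ≤ -1)) → t > 13)


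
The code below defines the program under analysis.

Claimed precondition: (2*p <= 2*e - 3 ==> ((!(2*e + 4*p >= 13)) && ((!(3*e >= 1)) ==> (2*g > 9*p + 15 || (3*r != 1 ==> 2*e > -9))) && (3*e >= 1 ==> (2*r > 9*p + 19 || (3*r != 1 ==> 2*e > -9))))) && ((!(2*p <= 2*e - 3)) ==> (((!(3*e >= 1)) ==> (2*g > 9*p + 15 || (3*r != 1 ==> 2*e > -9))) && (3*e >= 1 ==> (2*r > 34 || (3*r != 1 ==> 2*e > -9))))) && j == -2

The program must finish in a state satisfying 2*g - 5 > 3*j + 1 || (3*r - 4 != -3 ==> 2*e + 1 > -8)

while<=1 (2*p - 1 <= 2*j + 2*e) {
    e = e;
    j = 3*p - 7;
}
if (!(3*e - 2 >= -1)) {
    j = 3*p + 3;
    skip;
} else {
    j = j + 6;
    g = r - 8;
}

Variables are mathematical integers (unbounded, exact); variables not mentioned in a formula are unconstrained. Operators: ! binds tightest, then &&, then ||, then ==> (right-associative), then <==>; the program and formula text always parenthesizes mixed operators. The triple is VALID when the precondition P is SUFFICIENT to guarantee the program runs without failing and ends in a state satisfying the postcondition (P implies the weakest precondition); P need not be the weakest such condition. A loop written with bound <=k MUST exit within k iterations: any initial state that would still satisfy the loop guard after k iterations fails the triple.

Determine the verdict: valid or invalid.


Working backward. After the program, the postcondition 2*g - 5 > 3*j + 1 || (3*r - 4 != -3 ==> 2*e + 1 > -8) must hold; in canonical form it is 2*g > 3*j + 6 || (3*r != 1 ==> 2*e > -9).
Then branch requires 2*g > 9*p + 15 || (3*r != 1 ==> 2*e > -9); else branch requires 2*r > 3*j + 40 || (3*r != 1 ==> 2*e > -9).
Before the if: ((!(3*e >= 1)) ==> (2*g > 9*p + 15 || (3*r != 1 ==> 2*e > -9))) && (3*e >= 1 ==> (2*r > 3*j + 40 || (3*r != 1 ==> 2*e > -9)))
Before the loop (bound <=1), unroll the exhaustion recursion (WP_0 = exit-now case; WP_j = one more guarded iteration, up to j = 1):
  WP_0: (!(2*p <= 2*e + 2*j + 1)) && ((!(3*e >= 1)) ==> (2*g > 9*p + 15 || (3*r != 1 ==> 2*e > -9))) && (3*e >= 1 ==> (2*r > 3*j + 40 || (3*r != 1 ==> 2*e > -9)))
  WP_1: (2*p <= 2*e + 2*j + 1 ==> ((!(2*e + 4*p >= 13)) && ((!(3*e >= 1)) ==> (2*g > 9*p + 15 || (3*r != 1 ==> 2*e > -9))) && (3*e >= 1 ==> (2*r > 9*p + 19 || (3*r != 1 ==> 2*e > -9))))) && ((!(2*p <= 2*e + 2*j + 1)) ==> (((!(3*e >= 1)) ==> (2*g > 9*p + 15 || (3*r != 1 ==> 2*e > -9))) && (3*e >= 1 ==> (2*r > 3*j + 40 || (3*r != 1 ==> 2*e > -9)))))
So before the loop: (2*p <= 2*e + 2*j + 1 ==> ((!(2*e + 4*p >= 13)) && ((!(3*e >= 1)) ==> (2*g > 9*p + 15 || (3*r != 1 ==> 2*e > -9))) && (3*e >= 1 ==> (2*r > 9*p + 19 || (3*r != 1 ==> 2*e > -9))))) && ((!(2*p <= 2*e + 2*j + 1)) ==> (((!(3*e >= 1)) ==> (2*g > 9*p + 15 || (3*r != 1 ==> 2*e > -9))) && (3*e >= 1 ==> (2*r > 3*j + 40 || (3*r != 1 ==> 2*e > -9)))))
The weakest precondition is (2*p <= 2*e + 2*j + 1 ==> ((!(2*e + 4*p >= 13)) && ((!(3*e >= 1)) ==> (2*g > 9*p + 15 || (3*r != 1 ==> 2*e > -9))) && (3*e >= 1 ==> (2*r > 9*p + 19 || (3*r != 1 ==> 2*e > -9))))) && ((!(2*p <= 2*e + 2*j + 1)) ==> (((!(3*e >= 1)) ==> (2*g > 9*p + 15 || (3*r != 1 ==> 2*e > -9))) && (3*e >= 1 ==> (2*r > 3*j + 40 || (3*r != 1 ==> 2*e > -9))))).
Check whether (2*p <= 2*e - 3 ==> ((!(2*e + 4*p >= 13)) && ((!(3*e >= 1)) ==> (2*g > 9*p + 15 || (3*r != 1 ==> 2*e > -9))) && (3*e >= 1 ==> (2*r > 9*p + 19 || (3*r != 1 ==> 2*e > -9))))) && ((!(2*p <= 2*e - 3)) ==> (((!(3*e >= 1)) ==> (2*g > 9*p + 15 || (3*r != 1 ==> 2*e > -9))) && (3*e >= 1 ==> (2*r > 34 || (3*r != 1 ==> 2*e > -9))))) && j == -2 implies it.
Every state satisfying the precondition satisfies the weakest precondition: the implication holds.
Answer: valid


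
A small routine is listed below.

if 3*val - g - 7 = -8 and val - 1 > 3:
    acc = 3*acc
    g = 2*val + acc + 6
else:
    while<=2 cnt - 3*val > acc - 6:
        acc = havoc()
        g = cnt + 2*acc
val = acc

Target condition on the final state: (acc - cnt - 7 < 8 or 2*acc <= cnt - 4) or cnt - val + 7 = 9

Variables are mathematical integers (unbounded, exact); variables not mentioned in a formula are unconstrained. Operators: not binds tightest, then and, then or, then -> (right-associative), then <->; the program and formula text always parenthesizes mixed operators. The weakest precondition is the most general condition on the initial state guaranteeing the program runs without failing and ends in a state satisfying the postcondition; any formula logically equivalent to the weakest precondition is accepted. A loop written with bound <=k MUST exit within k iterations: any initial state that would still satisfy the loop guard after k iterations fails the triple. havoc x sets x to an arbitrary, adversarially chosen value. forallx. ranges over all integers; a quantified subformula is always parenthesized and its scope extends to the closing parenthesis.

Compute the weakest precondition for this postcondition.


Working backward. After the program, the postcondition (acc - cnt - 7 < 8 or 2*acc <= cnt - 4) or cnt - val + 7 = 9 must hold; in canonical form it is acc < cnt + 15 or 2*acc <= cnt - 4 or cnt = val + 2.
Before val := acc: acc < cnt + 15 or 2*acc <= cnt - 4 or cnt = acc + 2
Then branch requires 3*acc < cnt + 15 or 6*acc <= cnt - 4 or cnt = 3*acc + 2; else branch requires (cnt > acc + 3*val - 6 -> (forall acc_2. ((cnt > acc_2 + 3*val - 6 -> (forall acc_1. ((not (cnt > acc_1 + 3*val - 6)) and (acc_1 < cnt + 15 or 2*acc_1 <= cnt - 4 or cnt = acc_1 + 2)))) and ((not (cnt > acc_2 + 3*val - 6)) -> (acc_2 < cnt + 15 or 2*acc_2 <= cnt - 4 or cnt = acc_2 + 2))))) and ((not (cnt > acc + 3*val - 6)) -> (acc < cnt + 15 or 2*acc <= cnt - 4 or cnt = acc + 2)).
Before the if: ((3*val = g - 1 and val > 4) -> (3*acc < cnt + 15 or 6*acc <= cnt - 4 or cnt = 3*acc + 2)) and ((not (3*val = g - 1 and val > 4)) -> ((cnt > acc + 3*val - 6 -> (forall acc_2. ((cnt > acc_2 + 3*val - 6 -> (forall acc_1. ((not (cnt > acc_1 + 3*val - 6)) and (acc_1 < cnt + 15 or 2*acc_1 <= cnt - 4 or cnt = acc_1 + 2)))) and ((not (cnt > acc_2 + 3*val - 6)) -> (acc_2 < cnt + 15 or 2*acc_2 <= cnt - 4 or cnt = acc_2 + 2))))) and ((not (cnt > acc + 3*val - 6)) -> (acc < cnt + 15 or 2*acc <= cnt - 4 or cnt = acc + 2))))
Answer: WP = ((3*val = g - 1 and val > 4) -> (3*acc < cnt + 15 or 6*acc <= cnt - 4 or cnt = 3*acc + 2)) and ((not (3*val = g - 1 and val > 4)) -> ((cnt > acc + 3*val - 6 -> (forall acc_2. ((cnt > acc_2 + 3*val - 6 -> (forall acc_1. ((not (cnt > acc_1 + 3*val - 6)) and (acc_1 < cnt + 15 or 2*acc_1 <= cnt - 4 or cnt = acc_1 + 2)))) and ((not (cnt > acc_2 + 3*val - 6)) -> (acc_2 < cnt + 15 or 2*acc_2 <= cnt - 4 or cnt = acc_2 + 2))))) and ((not (cnt > acc + 3*val - 6)) -> (acc < cnt + 15 or 2*acc <= cnt - 4 or cnt = acc + 2))))


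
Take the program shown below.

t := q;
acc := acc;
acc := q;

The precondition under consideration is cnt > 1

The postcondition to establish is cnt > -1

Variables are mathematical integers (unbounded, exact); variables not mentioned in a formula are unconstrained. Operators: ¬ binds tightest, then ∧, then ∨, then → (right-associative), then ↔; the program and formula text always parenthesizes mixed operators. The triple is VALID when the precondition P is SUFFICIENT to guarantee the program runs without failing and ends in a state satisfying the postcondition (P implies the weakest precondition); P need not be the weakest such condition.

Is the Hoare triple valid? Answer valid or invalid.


Working backward. After the program, cnt > -1 must hold.
Before acc := q: cnt > -1
Before acc := acc: cnt > -1
Before t := q: cnt > -1
The weakest precondition is cnt > -1.
Check whether cnt > 1 implies it.
Every state satisfying the precondition satisfies the weakest precondition: the implication holds.
Answer: valid


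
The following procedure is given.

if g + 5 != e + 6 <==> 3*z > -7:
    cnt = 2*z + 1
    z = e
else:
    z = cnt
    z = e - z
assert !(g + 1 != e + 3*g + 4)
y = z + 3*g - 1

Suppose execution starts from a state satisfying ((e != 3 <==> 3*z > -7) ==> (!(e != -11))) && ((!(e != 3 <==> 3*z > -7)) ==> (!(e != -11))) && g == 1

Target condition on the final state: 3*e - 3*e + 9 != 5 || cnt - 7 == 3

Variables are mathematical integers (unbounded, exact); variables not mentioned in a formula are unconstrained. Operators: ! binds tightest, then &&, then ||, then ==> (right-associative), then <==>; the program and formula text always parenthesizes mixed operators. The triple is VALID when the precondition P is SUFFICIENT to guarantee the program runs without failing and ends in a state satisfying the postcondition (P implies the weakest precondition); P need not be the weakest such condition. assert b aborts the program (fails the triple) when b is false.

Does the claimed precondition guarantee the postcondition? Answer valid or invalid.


Working backward. After the program, the postcondition 3*e - 3*e + 9 != 5 || cnt - 7 == 3 must hold; in canonical form it is true.
Before y := z + 3*g - 1: true
Before assert !(g + 1 != e + 3*g + 4): !(e + 2*g != -3)
Then branch requires !(e + 2*g != -3); else branch requires !(e + 2*g != -3).
Before the if: ((g != e + 1 <==> 3*z > -7) ==> (!(e + 2*g != -3))) && ((!(g != e + 1 <==> 3*z > -7)) ==> (!(e + 2*g != -3)))
The weakest precondition is ((g != e + 1 <==> 3*z > -7) ==> (!(e + 2*g != -3))) && ((!(g != e + 1 <==> 3*z > -7)) ==> (!(e + 2*g != -3))).
Check whether ((e != 3 <==> 3*z > -7) ==> (!(e != -11))) && ((!(e != 3 <==> 3*z > -7)) ==> (!(e != -11))) && g == 1 implies it.
Countermodel: at the initial state e = -11, g = 1, z = -2, the precondition holds but the weakest precondition fails.
Answer: invalid


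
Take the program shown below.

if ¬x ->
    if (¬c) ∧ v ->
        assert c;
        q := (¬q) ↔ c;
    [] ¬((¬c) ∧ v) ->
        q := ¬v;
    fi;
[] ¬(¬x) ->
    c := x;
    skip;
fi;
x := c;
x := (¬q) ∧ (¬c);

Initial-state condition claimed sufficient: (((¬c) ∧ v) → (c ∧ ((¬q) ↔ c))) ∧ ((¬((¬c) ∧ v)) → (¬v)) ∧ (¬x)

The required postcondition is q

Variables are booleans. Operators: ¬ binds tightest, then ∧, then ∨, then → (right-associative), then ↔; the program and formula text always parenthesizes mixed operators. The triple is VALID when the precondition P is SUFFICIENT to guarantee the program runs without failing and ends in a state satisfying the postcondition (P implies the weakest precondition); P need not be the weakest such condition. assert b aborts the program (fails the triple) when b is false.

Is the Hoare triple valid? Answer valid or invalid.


Working backward. After the program, q must hold.
Before x := (¬q) ∧ (¬c): q
Before x := c: q
Then branch requires (((¬c) ∧ v) → (c ∧ ((¬q) ↔ c))) ∧ ((¬((¬c) ∧ v)) → (¬v)); else branch requires q.
Before the if: ((¬x) → ((((¬c) ∧ v) → (c ∧ ((¬q) ↔ c))) ∧ ((¬((¬c) ∧ v)) → (¬v)))) ∧ (x → q)
The weakest precondition is ((¬x) → ((((¬c) ∧ v) → (c ∧ ((¬q) ↔ c))) ∧ ((¬((¬c) ∧ v)) → (¬v)))) ∧ (x → q).
Check whether (((¬c) ∧ v) → (c ∧ ((¬q) ↔ c))) ∧ ((¬((¬c) ∧ v)) → (¬v)) ∧ (¬x) implies it.
Every state satisfying the precondition satisfies the weakest precondition: the implication holds.
Answer: valid


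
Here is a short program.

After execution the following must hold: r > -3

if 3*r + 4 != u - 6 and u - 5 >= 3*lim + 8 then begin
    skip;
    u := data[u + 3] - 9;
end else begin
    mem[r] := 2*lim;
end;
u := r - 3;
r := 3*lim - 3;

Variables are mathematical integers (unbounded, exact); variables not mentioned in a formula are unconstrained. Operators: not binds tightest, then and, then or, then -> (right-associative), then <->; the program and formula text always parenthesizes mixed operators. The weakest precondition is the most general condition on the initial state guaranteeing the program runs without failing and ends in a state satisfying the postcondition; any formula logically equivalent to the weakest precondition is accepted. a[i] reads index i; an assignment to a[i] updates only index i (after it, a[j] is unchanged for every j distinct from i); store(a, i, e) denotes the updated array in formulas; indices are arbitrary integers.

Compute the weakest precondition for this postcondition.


Working backward. After the program, r > -3 must hold.
Before r := 3*lim - 3: 3*lim > 0
Before u := r - 3: 3*lim > 0
Then branch requires 3*lim > 0; else branch requires 3*lim > 0.
Before the if: ((3*r != u - 10 and u >= 3*lim + 13) -> 3*lim > 0) and ((not (3*r != u - 10 and u >= 3*lim + 13)) -> 3*lim > 0)
Answer: WP = ((3*r != u - 10 and u >= 3*lim + 13) -> 3*lim > 0) and ((not (3*r != u - 10 and u >= 3*lim + 13)) -> 3*lim > 0)


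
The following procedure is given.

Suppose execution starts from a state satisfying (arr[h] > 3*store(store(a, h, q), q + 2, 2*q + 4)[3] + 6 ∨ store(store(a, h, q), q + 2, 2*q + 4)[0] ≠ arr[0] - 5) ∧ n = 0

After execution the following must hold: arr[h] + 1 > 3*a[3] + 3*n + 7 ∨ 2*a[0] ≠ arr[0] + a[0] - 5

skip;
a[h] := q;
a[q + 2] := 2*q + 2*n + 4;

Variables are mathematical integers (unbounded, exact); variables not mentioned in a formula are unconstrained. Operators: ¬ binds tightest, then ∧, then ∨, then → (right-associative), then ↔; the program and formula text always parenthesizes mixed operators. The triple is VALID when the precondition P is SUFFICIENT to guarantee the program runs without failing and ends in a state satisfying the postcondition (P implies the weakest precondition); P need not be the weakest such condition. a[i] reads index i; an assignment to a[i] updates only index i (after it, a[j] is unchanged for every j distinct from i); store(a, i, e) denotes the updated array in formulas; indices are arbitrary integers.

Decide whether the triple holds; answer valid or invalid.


Working backward. After the program, the postcondition arr[h] + 1 > 3*a[3] + 3*n + 7 ∨ 2*a[0] ≠ arr[0] + a[0] - 5 must hold; in canonical form it is arr[h] > 3*a[3] + 3*n + 6 ∨ a[0] ≠ arr[0] - 5.
Before a[q + 2] := 2*q + 2*n + 4: arr[h] > 3*store(a, q + 2, 2*n + 2*q + 4)[3] + 3*n + 6 ∨ store(a, q + 2, 2*n + 2*q + 4)[0] ≠ arr[0] - 5
Before a[h] := q: arr[h] > 3*store(store(a, h, q), q + 2, 2*n + 2*q + 4)[3] + 3*n + 6 ∨ store(store(a, h, q), q + 2, 2*n + 2*q + 4)[0] ≠ arr[0] - 5
Before skip: arr[h] > 3*store(store(a, h, q), q + 2, 2*n + 2*q + 4)[3] + 3*n + 6 ∨ store(store(a, h, q), q + 2, 2*n + 2*q + 4)[0] ≠ arr[0] - 5
The weakest precondition is arr[h] > 3*store(store(a, h, q), q + 2, 2*n + 2*q + 4)[3] + 3*n + 6 ∨ store(store(a, h, q), q + 2, 2*n + 2*q + 4)[0] ≠ arr[0] - 5.
Check whether (arr[h] > 3*store(store(a, h, q), q + 2, 2*q + 4)[3] + 6 ∨ store(store(a, h, q), q + 2, 2*q + 4)[0] ≠ arr[0] - 5) ∧ n = 0 implies it.
Every state satisfying the precondition satisfies the weakest precondition: the implication holds.
Answer: valid


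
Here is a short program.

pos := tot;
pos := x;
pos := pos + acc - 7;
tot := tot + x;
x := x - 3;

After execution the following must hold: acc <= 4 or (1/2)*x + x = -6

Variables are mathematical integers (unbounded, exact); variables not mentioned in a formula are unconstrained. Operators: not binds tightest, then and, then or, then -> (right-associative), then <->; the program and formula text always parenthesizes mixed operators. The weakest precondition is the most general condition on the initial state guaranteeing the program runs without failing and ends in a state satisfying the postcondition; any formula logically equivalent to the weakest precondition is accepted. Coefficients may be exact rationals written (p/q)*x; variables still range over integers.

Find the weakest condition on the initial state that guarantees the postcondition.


Working backward. After the program, the postcondition acc <= 4 or (1/2)*x + x = -6 must hold; in canonical form it is acc <= 4 or (3/2)*x = -6.
Before x := x - 3: acc <= 4 or (3/2)*x = -3/2
Before tot := tot + x: acc <= 4 or (3/2)*x = -3/2
Before pos := pos + acc - 7: acc <= 4 or (3/2)*x = -3/2
Before pos := x: acc <= 4 or (3/2)*x = -3/2
Before pos := tot: acc <= 4 or (3/2)*x = -3/2
Answer: WP = acc <= 4 or (3/2)*x = -3/2
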